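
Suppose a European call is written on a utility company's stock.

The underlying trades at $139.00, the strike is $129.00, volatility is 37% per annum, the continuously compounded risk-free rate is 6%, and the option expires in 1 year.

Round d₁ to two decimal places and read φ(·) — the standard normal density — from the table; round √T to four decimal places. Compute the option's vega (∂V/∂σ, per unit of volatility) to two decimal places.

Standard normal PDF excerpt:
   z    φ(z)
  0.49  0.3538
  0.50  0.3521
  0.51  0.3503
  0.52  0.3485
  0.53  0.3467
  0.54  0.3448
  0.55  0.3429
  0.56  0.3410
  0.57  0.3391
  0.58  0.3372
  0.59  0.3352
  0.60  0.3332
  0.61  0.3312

47.66

T = 1;  σ√T = 0.3700
d₁ = [ln(139/129) + (0.06 + 0.37²/2)·1] / 0.3700 = [0.0747 + 0.1285] / 0.3700 = 0.5490 ≈ 0.55
√T = √1 = 1.0000
φ(d₁) = φ(0.55) = 0.3429
vega = S·φ(d₁)·√T = 139·0.3429·1.0000 = 47.6631
(The put has the same vega.)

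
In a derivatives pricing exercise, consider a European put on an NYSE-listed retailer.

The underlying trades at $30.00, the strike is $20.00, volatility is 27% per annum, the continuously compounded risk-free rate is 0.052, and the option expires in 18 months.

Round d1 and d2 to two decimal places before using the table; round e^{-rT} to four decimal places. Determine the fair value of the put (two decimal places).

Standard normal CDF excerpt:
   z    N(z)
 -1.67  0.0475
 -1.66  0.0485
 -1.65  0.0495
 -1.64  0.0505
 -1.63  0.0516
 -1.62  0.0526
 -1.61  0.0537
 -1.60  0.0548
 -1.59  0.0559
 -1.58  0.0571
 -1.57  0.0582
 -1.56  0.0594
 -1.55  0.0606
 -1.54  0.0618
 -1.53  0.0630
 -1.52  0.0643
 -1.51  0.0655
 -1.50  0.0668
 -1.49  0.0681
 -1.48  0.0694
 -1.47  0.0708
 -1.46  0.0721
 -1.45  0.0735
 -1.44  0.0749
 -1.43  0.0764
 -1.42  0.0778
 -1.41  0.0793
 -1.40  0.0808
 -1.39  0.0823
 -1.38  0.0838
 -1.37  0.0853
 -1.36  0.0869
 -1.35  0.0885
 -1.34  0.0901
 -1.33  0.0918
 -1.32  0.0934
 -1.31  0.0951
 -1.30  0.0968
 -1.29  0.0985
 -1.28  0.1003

σ√T = 0.27·√1.5 = 0.3307
ln(S/K) + (r + σ²/2)T = ln(30/20) + (0.052 + 0.27²/2)·1.5 = 0.4055 + 0.1327 = 0.5381
d₁ = 0.5381 / 0.3307 = 1.6274 which rounds to 1.63
d₂ = d₁ − σ√T = 1.6274 − 0.3307 = 1.2967 which rounds to 1.30
exp(−rT) = exp(−0.052·1.5) = 0.9250
N(−d₂) = N(-1.30) = 0.0968;  N(−d₁) = N(-1.63) = 0.0516
P = 20·0.9250·0.0968 − 30·0.0516 = 1.7908 − 1.5480 = 0.2428

$0.24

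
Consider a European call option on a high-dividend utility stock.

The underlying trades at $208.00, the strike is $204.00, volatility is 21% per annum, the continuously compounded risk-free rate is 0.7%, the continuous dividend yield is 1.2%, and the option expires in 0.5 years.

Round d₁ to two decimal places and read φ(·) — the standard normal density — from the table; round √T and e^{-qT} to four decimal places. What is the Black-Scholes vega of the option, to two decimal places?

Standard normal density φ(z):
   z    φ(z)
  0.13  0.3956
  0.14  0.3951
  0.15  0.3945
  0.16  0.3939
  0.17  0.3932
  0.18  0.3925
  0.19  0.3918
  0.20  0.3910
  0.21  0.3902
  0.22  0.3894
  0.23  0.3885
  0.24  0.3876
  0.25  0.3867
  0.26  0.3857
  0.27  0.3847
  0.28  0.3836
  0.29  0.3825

57.28

σ√T = 0.21·√0.5 = 0.1485
d₁ = [ln(208/204) + (0.007 − 0.012 + 0.21²/2)·0.5] / 0.1485 = [0.0194 + 0.0085] / 0.1485 = 0.1882 ≈ 0.19
√T = √0.5 = 0.7071
φ(d₁) = φ(0.19) = 0.3918
exp(−qT) = exp(−0.012·0.5) = 0.9940
vega = S·exp(−qT)·φ(d₁)·√T = 208·0.9940·0.3918·0.7071 = 57.2789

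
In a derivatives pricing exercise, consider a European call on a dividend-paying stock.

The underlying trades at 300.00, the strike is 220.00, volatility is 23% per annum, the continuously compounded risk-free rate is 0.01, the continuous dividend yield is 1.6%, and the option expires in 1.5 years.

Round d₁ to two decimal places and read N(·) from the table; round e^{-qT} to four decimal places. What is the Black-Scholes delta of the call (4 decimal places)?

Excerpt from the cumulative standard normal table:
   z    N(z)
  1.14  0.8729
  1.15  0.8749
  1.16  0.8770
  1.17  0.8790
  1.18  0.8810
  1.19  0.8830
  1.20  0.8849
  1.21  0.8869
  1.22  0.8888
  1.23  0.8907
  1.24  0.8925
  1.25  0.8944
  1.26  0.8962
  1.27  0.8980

0.8659

σ√T = 0.23 × 1.2247 = 0.2817
d₁ = [ln(300/220) + (0.01 − 0.016 + 0.23²/2)·1.5] / 0.2817 = [0.3102 + 0.0307] / 0.2817 = 1.2099 ≈ 1.21
N(d₁) = N(1.21) = 0.8869
Δ_call = exp(−qT)·N(d₁) = 0.9763·0.8869 = 0.8659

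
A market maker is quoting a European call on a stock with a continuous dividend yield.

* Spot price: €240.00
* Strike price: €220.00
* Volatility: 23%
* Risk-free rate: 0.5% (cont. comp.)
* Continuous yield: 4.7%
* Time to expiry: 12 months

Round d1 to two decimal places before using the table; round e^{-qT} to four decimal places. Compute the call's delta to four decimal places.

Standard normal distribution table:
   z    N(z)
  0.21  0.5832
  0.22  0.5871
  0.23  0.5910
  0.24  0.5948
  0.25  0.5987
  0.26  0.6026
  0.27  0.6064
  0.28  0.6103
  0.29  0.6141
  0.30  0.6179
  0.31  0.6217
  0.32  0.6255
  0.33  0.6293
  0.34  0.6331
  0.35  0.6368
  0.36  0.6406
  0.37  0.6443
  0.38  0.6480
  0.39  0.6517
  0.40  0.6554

T = 1;  σ√T = 0.2300
d₁ = [ln(240/220) + (0.005 − 0.047 + 0.23²/2)·1] / 0.2300 = [0.0870 − 0.0156] / 0.2300 = 0.3107 → 0.31
N(d₁) = N(0.31) = 0.6217
Δ_call = e^(−qT)·N(d₁) = 0.9541·0.6217 = 0.5932

0.5932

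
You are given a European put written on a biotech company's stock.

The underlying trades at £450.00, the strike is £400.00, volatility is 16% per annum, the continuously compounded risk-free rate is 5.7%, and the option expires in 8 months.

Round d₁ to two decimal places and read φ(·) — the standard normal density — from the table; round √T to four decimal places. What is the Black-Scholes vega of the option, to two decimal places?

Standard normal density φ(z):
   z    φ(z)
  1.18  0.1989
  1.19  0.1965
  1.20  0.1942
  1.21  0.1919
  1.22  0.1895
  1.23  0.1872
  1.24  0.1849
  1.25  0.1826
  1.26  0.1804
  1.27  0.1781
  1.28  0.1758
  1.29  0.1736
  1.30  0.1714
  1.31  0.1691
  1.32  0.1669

σ√T = 0.16·√0.6667 = 0.1306
d₁ = [ln(450/400) + (0.057 + ½·0.16²)·0.6667] / (σ√T) = (0.1178 + 0.0465) / 0.1306 = 1.2578 ⇒ 1.26
√T = √0.6667 = 0.8165
φ(d₁) = φ(1.26) = 0.1804
vega = S·φ(d₁)·√T = 450·0.1804·0.8165 = 66.2835
(Vega is the same for a European call and put with the same parameters.)

66.28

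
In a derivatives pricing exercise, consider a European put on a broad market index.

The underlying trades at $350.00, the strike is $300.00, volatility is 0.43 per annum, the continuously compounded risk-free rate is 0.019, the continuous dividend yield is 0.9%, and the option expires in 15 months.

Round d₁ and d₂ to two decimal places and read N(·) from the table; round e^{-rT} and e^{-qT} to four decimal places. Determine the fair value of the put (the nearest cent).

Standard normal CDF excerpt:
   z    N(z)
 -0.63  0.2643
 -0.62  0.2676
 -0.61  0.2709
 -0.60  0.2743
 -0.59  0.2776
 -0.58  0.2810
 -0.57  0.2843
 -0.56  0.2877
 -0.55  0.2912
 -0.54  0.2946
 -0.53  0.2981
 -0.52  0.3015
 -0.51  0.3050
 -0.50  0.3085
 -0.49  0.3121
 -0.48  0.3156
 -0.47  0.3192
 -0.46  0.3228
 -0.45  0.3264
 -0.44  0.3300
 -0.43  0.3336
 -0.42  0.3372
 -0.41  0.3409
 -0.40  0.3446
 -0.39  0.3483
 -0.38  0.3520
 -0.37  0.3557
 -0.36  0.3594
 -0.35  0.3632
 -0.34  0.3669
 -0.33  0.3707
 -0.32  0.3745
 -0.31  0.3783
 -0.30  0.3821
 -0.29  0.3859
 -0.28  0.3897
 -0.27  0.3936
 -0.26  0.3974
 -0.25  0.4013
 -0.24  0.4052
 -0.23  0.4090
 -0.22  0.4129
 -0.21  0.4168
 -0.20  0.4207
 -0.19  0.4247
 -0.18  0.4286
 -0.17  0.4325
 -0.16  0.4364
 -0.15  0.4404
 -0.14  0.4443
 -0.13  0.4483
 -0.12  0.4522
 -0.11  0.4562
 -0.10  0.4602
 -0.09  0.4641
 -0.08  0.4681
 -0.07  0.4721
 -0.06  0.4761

σ√T = 0.43 × 1.1180 = 0.4808
d₁ = [ln(350/300) + (0.019 − 0.009 + ½·0.43²)·1.25] / (σ√T) = (0.1542 + 0.1281) / 0.4808 = 0.5870 which rounds to 0.59
d₂ = 0.5870 − 0.4808 = 0.1063 which rounds to 0.11
e^(−qT) = e^(−0.009·1.25) = 0.9888;  e^(−rT) = e^(−0.019·1.25) = 0.9765
N(−d₂) = N(-0.11) = 0.4562;  N(−d₁) = N(-0.59) = 0.2776
P = 300·0.9765·0.4562 − 350·0.9888·0.2776 = 133.6438 − 96.0718 = 37.5720

$37.57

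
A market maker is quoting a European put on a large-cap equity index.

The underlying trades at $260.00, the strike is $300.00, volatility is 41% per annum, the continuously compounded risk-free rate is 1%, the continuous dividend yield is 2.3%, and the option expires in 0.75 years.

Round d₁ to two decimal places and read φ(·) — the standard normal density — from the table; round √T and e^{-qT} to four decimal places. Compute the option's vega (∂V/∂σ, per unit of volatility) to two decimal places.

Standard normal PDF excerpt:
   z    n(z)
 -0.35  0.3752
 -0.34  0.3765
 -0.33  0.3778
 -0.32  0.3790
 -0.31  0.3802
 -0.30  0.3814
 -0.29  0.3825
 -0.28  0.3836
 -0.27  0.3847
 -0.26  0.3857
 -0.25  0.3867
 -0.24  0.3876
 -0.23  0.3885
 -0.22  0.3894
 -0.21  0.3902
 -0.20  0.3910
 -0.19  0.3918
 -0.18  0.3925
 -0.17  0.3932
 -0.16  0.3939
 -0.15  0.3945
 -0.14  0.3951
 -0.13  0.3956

85.58

T = 0.75;  σ√T = 0.3551
d₁ = [ln(260/300) + (0.01 − 0.023 + 0.41²/2)·0.75] / 0.3551 = [-0.1431 + 0.0533] / 0.3551 = -0.2529 which rounds to -0.25
√T = √0.75 = 0.8660
φ(d₁) = φ(-0.25) = 0.3867
e^(−qT) = e^(−0.023·0.75) = 0.9829
vega = S·e^(−qT)·φ(d₁)·√T = 260·0.9829·0.3867·0.8660 = 85.5805
(The call has the same vega.)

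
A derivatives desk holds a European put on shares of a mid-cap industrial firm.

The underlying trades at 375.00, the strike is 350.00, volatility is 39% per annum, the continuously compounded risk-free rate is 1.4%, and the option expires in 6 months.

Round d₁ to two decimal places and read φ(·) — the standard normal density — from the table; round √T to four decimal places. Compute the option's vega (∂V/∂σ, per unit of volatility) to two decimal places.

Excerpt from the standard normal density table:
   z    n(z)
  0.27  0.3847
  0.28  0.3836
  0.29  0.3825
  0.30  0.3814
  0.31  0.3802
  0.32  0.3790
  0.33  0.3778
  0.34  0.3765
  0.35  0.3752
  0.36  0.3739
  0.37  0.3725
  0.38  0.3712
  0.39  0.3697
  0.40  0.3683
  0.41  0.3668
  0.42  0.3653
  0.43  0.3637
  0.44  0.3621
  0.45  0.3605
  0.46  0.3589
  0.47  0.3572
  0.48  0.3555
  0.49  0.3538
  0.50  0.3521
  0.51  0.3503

97.26

σ√T = 0.39 × 0.7071 = 0.2758
d₁ = [ln(375/350) + (0.014 + 0.39²/2)·0.5] / 0.2758 = [0.0690 + 0.0450] / 0.2758 = 0.4135 → 0.41
√T = √0.5 = 0.7071
φ(d₁) = φ(0.41) = 0.3668
vega = S·φ(d₁)·√T = 375·0.3668·0.7071 = 97.2616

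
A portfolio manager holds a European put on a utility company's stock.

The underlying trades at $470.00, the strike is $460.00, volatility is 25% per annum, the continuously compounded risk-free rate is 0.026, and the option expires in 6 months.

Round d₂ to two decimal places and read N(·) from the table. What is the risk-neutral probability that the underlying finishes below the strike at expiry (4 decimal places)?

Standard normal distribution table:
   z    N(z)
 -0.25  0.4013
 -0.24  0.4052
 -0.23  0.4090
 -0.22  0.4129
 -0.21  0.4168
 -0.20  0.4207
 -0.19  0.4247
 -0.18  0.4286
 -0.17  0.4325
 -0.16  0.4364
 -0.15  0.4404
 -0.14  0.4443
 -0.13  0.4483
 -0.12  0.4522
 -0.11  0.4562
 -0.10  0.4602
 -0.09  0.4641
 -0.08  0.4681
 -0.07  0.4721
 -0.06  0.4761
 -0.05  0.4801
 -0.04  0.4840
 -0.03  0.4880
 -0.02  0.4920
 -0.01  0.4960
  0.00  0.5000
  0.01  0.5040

0.4562

T = 0.5;  σ√T = 0.1768
ln(S/K) + (r + σ²/2)T = ln(470/460) + (0.026 + 0.25²/2)·0.5 = 0.0215 + 0.0286 = 0.0501
d₁ = 0.0501 / 0.1768 = 0.2836 ≈ 0.28
d₂ = d₁ − σ√T = 0.2836 − 0.1768 = 0.1068 ≈ 0.11
Risk-neutral Pr[S_T < K] = N(−d₂) = N(-0.11) = 0.4562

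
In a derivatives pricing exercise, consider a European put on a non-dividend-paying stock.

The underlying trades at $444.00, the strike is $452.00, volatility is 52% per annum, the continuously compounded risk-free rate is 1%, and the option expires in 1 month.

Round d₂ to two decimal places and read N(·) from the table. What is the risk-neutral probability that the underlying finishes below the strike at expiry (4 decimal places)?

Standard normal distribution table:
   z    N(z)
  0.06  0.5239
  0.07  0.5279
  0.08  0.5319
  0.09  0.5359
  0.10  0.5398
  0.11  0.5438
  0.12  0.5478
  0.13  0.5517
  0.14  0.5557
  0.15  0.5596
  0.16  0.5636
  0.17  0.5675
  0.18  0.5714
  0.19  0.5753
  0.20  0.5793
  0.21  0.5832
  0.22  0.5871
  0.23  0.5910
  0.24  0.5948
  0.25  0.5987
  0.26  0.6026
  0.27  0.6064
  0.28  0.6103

T = 0.08333;  σ√T = 0.1501
d₁ = [ln(444/452) + (0.01 + 0.52²/2)·0.08333] / 0.1501 = [-0.0179 + 0.0121] / 0.1501 = -0.0384 → -0.04
d₂ = d₁ − σ√T = -0.0384 − 0.1501 = -0.1885 → -0.19
Pr(exercise) under Q = N(−d₂) = N(0.19) = 0.5753

0.5753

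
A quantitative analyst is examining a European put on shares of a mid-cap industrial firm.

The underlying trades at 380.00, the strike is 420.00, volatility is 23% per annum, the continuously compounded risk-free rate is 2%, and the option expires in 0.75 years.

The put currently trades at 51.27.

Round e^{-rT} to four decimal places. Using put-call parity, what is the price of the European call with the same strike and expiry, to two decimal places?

17.53

e^(−rT) = e^(−0.02·0.75) = 0.9851
Put-call parity: C − P = S − K·e^(−rT) = 380 − 420·0.9851 = 380 − 413.7420 = -33.7420
C = P + (C − P) = 51.27 + (-33.7420) = 17.5280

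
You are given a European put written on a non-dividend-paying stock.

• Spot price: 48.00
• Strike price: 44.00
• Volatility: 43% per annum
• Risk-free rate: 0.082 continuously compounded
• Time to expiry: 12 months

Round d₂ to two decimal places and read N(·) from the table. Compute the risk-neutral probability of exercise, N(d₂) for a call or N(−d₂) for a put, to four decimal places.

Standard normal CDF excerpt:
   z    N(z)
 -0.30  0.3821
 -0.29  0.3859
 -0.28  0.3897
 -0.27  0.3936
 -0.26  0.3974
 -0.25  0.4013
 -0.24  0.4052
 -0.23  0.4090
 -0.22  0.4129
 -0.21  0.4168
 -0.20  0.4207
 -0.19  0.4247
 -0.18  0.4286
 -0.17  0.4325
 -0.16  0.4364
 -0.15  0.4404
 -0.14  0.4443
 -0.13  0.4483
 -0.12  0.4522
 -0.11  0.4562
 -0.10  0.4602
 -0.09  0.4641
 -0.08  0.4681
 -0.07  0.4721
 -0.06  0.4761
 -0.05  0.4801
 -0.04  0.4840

0.4286

T = 1;  σ√T = 0.4300
d₁ = [ln(48/44) + (0.082 + 0.43²/2)·1] / 0.4300 = [0.0870 + 0.1744] / 0.4300 = 0.6080 ≈ 0.61
d₂ = d₁ − σ√T = 0.6080 − 0.4300 = 0.1780 ≈ 0.18
Risk-neutral Pr[S_T < K] = N(−d₂) = N(-0.18) = 0.4286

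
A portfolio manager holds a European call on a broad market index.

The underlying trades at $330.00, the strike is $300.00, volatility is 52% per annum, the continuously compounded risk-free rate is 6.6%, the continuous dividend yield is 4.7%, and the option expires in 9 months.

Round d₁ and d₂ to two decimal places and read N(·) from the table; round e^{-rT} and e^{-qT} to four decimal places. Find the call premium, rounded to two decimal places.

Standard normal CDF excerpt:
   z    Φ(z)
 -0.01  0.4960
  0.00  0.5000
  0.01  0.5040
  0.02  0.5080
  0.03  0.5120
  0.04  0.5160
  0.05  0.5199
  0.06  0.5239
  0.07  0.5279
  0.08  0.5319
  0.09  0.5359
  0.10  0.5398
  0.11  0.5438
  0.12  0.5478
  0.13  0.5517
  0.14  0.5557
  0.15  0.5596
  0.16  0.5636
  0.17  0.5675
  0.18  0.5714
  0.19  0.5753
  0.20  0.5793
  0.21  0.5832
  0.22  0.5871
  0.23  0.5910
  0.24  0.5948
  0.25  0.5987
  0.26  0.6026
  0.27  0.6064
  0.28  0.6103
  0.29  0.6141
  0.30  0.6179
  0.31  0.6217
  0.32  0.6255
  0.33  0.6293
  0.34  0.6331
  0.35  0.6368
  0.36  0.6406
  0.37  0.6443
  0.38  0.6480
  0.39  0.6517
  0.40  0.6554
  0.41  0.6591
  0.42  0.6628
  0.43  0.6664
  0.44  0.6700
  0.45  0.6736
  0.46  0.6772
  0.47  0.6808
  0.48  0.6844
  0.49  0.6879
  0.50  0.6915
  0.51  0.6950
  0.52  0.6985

σ√T = 0.52 × 0.8660 = 0.4503
ln(S/K) + (r − q + σ²/2)T = ln(330/300) + (0.066 − 0.047 + 0.52²/2)·0.75 = 0.0953 + 0.1157 = 0.2110
d₁ = 0.2110 / 0.4503 = 0.4685 ⇒ 0.47
d₂ = d₁ − σ√T = 0.4685 − 0.4503 = 0.0181 ⇒ 0.02
exp(−qT) = exp(−0.047·0.75) = 0.9654;  exp(−rT) = exp(−0.066·0.75) = 0.9517
N(d₁) = N(0.47) = 0.6808;  N(d₂) = N(0.02) = 0.5080
C = 330·0.9654·0.6808 − 300·0.9517·0.5080 = 216.8906 − 145.0391 = 71.8515

$71.85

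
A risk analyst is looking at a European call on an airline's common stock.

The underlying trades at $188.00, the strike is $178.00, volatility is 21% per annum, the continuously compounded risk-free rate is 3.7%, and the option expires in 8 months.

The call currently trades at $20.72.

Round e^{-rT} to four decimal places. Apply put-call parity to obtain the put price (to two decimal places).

$6.38

exp(−rT) = exp(−0.037·0.6667) = 0.9756
Put-call parity: C − P = S − K·e^(−rT) = 188 − 178·0.9756 = 188 − 173.6568 = 14.3432
P = C − (C − P) = 20.72 − (14.3432) = 6.3768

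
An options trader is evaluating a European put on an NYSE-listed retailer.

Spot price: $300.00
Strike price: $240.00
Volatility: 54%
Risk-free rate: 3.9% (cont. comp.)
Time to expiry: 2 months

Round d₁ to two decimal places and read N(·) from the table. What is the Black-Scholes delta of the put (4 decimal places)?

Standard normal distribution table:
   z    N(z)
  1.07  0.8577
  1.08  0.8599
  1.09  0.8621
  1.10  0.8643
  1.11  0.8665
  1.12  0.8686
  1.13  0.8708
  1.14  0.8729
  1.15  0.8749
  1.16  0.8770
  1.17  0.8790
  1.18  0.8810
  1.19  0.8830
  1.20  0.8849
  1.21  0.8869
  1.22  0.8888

σ√T = 0.54·√0.1667 = 0.2205
d₁ = [ln(300/240) + (0.039 + 0.54²/2)·0.1667] / 0.2205 = [0.2231 + 0.0308] / 0.2205 = 1.1519 → 1.15
N(d₁) = N(1.15) = 0.8749
Δ_put = N(d₁) − 1 = 0.8749 − 1 = -0.1251

-0.1251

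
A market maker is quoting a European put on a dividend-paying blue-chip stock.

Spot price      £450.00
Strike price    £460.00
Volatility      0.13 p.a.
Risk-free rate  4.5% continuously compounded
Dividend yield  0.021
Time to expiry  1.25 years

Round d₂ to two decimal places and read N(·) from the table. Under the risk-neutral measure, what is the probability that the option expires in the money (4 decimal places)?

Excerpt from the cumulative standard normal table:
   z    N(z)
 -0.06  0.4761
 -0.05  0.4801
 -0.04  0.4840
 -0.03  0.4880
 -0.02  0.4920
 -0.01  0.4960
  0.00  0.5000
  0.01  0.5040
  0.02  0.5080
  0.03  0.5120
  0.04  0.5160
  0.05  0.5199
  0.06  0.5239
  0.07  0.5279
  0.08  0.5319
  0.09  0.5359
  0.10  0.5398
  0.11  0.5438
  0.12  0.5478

0.5080

T = 1.25;  σ√T = 0.1453
ln(S/K) + (r − q + σ²/2)T = ln(450/460) + (0.045 − 0.021 + 0.13²/2)·1.25 = -0.0220 + 0.0406 = 0.0186
d₁ = 0.0186 / 0.1453 = 0.1279 which rounds to 0.13
d₂ = d₁ − σ√T = 0.1279 − 0.1453 = -0.0175 which rounds to -0.02
Risk-neutral Pr[S_T < K] = N(−d₂) = N(0.02) = 0.5080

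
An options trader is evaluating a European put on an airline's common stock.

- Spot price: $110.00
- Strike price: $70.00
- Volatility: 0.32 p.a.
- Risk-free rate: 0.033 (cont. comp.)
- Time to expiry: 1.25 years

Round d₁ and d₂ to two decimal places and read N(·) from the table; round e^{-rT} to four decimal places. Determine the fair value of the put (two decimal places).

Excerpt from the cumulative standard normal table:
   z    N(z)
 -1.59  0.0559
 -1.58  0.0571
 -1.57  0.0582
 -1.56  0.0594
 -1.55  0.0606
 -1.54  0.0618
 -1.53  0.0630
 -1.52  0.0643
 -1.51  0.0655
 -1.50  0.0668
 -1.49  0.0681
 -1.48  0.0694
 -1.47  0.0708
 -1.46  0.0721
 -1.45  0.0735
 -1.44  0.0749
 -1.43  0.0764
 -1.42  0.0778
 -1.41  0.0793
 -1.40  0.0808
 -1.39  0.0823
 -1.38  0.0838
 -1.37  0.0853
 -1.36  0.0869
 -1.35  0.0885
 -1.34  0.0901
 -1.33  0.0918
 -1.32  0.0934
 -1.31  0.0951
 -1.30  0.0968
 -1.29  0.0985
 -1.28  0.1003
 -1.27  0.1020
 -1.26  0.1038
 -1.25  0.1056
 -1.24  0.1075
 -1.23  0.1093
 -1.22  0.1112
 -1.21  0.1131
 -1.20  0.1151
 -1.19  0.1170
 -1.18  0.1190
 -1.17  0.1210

$1.20

T = 1.25;  σ√T = 0.3578
d₁ = [ln(110/70) + (0.033 + 0.32²/2)·1.25] / 0.3578 = [0.4520 + 0.1052] / 0.3578 = 1.5575 → 1.56
d₂ = d₁ − σ√T = 1.5575 − 0.3578 = 1.1997 → 1.20
exp(−rT) = exp(−0.033·1.25) = 0.9596
N(−d₂) = N(-1.20) = 0.1151;  N(−d₁) = N(-1.56) = 0.0594
P = 70·0.9596·0.1151 − 110·0.0594 = 7.7315 − 6.5340 = 1.1975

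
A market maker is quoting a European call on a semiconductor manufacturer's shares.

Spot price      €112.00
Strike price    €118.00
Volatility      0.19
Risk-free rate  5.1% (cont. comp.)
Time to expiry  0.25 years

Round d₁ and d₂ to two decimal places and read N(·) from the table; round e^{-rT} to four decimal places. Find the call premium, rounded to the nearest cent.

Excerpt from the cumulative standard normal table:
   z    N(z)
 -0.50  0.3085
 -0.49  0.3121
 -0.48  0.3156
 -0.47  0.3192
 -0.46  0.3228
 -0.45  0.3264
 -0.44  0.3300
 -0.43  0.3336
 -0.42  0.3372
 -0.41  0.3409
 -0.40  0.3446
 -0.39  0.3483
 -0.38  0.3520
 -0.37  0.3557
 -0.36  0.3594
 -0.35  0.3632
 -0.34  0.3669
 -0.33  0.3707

T = 0.25;  σ√T = 0.0950
d₁ = [ln(112/118) + (0.051 + ½·0.19²)·0.25] / (σ√T) = (-0.0522 + 0.0173) / 0.0950 = -0.3676 ⇒ -0.37
d₂ = -0.3676 − 0.0950 = -0.4626 ⇒ -0.46
exp(−rT) = exp(−0.051·0.25) = 0.9873
C = 112·N(-0.37) − 118·0.9873·N(-0.46) = 112·0.3557 − 118·0.9873·0.3228 = 39.8384 − 37.6067 = 2.2317

€2.23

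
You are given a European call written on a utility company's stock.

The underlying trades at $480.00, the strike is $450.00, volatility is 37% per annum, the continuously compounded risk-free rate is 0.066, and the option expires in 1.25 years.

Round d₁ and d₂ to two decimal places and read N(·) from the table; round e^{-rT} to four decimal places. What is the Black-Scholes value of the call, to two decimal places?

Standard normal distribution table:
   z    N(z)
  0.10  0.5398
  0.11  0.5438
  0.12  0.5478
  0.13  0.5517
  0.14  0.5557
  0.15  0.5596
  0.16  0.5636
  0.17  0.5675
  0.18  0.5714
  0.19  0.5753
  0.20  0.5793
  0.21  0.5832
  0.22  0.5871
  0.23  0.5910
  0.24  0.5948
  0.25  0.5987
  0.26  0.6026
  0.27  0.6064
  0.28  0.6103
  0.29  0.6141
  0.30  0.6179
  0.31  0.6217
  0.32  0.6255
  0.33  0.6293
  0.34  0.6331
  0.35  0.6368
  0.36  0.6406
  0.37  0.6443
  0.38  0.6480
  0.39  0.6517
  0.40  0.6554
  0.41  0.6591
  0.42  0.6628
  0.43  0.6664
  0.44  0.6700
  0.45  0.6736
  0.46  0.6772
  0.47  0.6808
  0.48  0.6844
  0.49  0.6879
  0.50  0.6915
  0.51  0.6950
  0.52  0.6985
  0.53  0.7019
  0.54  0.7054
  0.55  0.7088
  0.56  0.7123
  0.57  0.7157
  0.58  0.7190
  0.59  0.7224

$110.03

σ√T = 0.37 × 1.1180 = 0.4137
d₁ = [ln(480/450) + (0.066 + 0.37²/2)·1.25] / 0.4137 = [0.0645 + 0.1681] / 0.4137 = 0.5623 → 0.56
d₂ = d₁ − σ√T = 0.5623 − 0.4137 = 0.1486 → 0.15
e^(−rT) = e^(−0.066·1.25) = 0.9208
C = 480·N(0.56) − 450·0.9208·N(0.15) = 480·0.7123 − 450·0.9208·0.5596 = 341.9040 − 231.8759 = 110.0281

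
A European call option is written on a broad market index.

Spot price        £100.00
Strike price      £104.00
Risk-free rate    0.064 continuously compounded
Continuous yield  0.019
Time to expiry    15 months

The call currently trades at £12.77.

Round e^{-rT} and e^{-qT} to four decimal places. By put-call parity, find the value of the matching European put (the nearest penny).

£11.12

e^(−qT) = e^(−0.019·1.25) = 0.9765;  e^(−rT) = e^(−0.064·1.25) = 0.9231
Put-call parity: C − P = S·e^(−qT) − K·e^(−rT) = 100·0.9765 − 104·0.9231 = 97.6500 − 96.0024 = 1.6476
P = C − (C − P) = 12.77 − (1.6476) = 11.1224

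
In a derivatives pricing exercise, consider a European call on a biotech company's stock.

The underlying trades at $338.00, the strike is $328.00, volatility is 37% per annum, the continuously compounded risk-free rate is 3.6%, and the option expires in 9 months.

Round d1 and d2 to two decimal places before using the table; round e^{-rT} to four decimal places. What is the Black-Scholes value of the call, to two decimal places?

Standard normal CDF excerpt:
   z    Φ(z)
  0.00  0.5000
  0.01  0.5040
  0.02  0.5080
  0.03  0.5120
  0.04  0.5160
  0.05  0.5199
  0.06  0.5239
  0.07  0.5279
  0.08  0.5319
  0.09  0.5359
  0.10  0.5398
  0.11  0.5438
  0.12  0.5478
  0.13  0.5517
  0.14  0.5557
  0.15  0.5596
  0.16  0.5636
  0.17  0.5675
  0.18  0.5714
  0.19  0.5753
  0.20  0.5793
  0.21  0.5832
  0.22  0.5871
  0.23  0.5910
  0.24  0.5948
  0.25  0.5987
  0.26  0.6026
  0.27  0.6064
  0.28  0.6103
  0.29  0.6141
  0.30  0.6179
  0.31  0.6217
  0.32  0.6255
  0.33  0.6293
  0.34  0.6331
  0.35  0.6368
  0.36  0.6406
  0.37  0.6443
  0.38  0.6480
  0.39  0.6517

$51.80

σ√T = 0.37 × 0.8660 = 0.3204
d₁ = [ln(338/328) + (0.036 + 0.37²/2)·0.75] / 0.3204 = [0.0300 + 0.0783] / 0.3204 = 0.3382 → 0.34
d₂ = d₁ − σ√T = 0.3382 − 0.3204 = 0.0178 → 0.02
exp(−rT) = exp(−0.036·0.75) = 0.9734
N(d₁) = N(0.34) = 0.6331;  N(d₂) = N(0.02) = 0.5080
C = 338·0.6331 − 328·0.9734·0.5080 = 213.9878 − 162.1918 = 51.7960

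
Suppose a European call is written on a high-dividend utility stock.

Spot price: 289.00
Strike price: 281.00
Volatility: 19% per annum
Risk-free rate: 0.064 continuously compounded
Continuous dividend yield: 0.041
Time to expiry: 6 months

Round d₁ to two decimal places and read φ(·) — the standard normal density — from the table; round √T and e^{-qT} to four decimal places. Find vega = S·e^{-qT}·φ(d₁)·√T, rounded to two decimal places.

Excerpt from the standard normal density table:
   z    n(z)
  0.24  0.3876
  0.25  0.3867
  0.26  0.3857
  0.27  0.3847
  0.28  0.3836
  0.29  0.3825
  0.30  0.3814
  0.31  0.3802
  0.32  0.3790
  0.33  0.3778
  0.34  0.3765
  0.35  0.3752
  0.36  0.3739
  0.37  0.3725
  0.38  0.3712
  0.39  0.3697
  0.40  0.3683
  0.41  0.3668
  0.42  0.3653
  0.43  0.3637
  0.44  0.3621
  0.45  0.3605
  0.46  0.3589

74.86

σ√T = 0.19·√0.5 = 0.1344
d₁ = [ln(289/281) + (0.064 − 0.041 + 0.19²/2)·0.5] / 0.1344 = [0.0281 + 0.0205] / 0.1344 = 0.3617 ≈ 0.36
√T = √0.5 = 0.7071
φ(d₁) = φ(0.36) = 0.3739
e^(−qT) = e^(−0.041·0.5) = 0.9797
vega = S·e^(−qT)·φ(d₁)·√T = 289·0.9797·0.3739·0.7071 = 74.8561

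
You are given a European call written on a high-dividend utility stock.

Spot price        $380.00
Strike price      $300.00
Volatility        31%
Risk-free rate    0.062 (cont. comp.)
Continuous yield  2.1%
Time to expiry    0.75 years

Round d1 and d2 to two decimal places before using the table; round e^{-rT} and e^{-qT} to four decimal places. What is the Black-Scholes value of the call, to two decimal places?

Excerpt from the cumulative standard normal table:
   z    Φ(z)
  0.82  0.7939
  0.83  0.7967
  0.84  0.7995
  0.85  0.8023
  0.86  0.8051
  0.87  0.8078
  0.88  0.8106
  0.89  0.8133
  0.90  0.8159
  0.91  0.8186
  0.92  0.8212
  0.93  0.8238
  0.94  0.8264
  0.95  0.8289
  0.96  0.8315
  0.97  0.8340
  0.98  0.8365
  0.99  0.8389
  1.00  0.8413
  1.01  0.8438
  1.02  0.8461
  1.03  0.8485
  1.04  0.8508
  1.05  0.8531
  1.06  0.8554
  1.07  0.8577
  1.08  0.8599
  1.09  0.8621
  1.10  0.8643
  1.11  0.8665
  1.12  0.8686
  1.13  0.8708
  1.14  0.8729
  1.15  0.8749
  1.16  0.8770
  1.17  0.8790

T = 0.75;  σ√T = 0.2685
d₁ = [ln(380/300) + (0.062 − 0.021 + 0.31²/2)·0.75] / 0.2685 = [0.2364 + 0.0668] / 0.2685 = 1.1293 ⇒ 1.13
d₂ = d₁ − σ√T = 1.1293 − 0.2685 = 0.8608 ⇒ 0.86
exp(−qT) = exp(−0.021·0.75) = 0.9844;  exp(−rT) = exp(−0.062·0.75) = 0.9546
C = 380·0.9844·N(1.13) − 300·0.9546·N(0.86) = 380·0.9844·0.8708 − 300·0.9546·0.8051 = 325.7419 − 230.5645 = 95.1774

$95.18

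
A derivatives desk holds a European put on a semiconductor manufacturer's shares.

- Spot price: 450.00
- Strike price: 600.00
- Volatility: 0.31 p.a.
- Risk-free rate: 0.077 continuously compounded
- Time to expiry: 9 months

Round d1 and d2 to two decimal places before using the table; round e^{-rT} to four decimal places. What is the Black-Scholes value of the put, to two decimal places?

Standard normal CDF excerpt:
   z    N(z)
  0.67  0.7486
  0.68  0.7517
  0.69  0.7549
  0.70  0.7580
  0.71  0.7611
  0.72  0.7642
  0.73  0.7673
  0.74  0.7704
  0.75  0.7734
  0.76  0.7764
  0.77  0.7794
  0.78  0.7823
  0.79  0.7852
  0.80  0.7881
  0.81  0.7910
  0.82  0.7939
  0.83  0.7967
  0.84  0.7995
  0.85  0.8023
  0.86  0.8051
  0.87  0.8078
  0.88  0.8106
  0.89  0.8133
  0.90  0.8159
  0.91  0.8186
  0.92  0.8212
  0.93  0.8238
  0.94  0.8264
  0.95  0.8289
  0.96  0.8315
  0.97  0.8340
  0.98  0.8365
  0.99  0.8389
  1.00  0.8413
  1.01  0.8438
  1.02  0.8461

σ√T = 0.31·√0.75 = 0.2685
d₁ = [ln(450/600) + (0.077 + ½·0.31²)·0.75] / (σ√T) = (-0.2877 + 0.0938) / 0.2685 = -0.7222 ≈ -0.72
d₂ = -0.7222 − 0.2685 = -0.9907 ≈ -0.99
exp(−rT) = exp(−0.077·0.75) = 0.9439
N(−d₂) = N(0.99) = 0.8389;  N(−d₁) = N(0.72) = 0.7642
P = 600·0.9439·0.8389 − 450·0.7642 = 475.1026 − 343.8900 = 131.2126

131.21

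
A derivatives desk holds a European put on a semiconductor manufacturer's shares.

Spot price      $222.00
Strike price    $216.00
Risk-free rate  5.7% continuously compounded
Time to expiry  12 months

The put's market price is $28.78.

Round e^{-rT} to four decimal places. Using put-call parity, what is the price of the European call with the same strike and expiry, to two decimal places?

e^(−rT) = e^(−0.057·1) = 0.9446
Put-call parity: C − P = S − K·e^(−rT) = 222 − 216·0.9446 = 222 − 204.0336 = 17.9664
C = P + (C − P) = 28.78 + (17.9664) = 46.7464

$46.75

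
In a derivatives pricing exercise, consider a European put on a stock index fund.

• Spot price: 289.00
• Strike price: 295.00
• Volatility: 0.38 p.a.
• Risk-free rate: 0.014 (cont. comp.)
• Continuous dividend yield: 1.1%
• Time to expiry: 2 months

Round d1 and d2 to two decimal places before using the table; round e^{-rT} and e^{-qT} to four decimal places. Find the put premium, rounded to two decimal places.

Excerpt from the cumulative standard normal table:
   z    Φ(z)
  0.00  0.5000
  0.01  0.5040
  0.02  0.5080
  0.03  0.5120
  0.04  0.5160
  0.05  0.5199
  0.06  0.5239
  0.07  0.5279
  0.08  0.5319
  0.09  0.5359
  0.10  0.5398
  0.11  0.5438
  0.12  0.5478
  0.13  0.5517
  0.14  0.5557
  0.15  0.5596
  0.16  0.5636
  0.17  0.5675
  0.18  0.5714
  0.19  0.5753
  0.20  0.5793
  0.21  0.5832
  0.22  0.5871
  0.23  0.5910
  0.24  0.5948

21.67

σ√T = 0.38 × 0.4082 = 0.1551
d₁ = [ln(289/295) + (0.014 − 0.011 + ½·0.38²)·0.1667] / (σ√T) = (-0.0205 + 0.0125) / 0.1551 = -0.0517 ≈ -0.05
d₂ = -0.0517 − 0.1551 = -0.2068 ≈ -0.21
e^(−qT) = e^(−0.011·0.1667) = 0.9982;  e^(−rT) = e^(−0.014·0.1667) = 0.9977
N(−d₂) = N(0.21) = 0.5832;  N(−d₁) = N(0.05) = 0.5199
P = 295·0.9977·0.5832 − 289·0.9982·0.5199 = 171.6483 − 149.9806 = 21.6677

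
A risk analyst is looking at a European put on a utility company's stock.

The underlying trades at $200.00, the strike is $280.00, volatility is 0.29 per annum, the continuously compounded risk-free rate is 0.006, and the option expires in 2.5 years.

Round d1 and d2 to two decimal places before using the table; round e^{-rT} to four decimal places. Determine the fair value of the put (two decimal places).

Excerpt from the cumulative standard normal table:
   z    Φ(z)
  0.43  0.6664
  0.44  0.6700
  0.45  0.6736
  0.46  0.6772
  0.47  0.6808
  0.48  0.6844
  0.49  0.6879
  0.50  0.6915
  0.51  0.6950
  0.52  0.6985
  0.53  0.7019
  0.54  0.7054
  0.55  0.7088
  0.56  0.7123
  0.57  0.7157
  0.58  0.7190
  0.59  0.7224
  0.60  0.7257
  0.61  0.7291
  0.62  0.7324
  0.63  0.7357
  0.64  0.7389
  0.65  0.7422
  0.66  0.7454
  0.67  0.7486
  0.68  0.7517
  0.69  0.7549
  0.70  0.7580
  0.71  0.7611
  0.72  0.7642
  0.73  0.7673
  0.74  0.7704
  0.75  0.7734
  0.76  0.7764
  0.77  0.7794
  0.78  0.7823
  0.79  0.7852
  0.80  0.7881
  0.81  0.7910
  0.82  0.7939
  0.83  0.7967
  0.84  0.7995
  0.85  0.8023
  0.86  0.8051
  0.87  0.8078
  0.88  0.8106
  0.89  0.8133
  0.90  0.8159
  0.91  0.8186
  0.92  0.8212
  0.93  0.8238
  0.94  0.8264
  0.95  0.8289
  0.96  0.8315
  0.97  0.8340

$91.07

T = 2.5;  σ√T = 0.4585
d₁ = [ln(200/280) + (0.006 + ½·0.29²)·2.5] / (σ√T) = (-0.3365 + 0.1201) / 0.4585 = -0.4718 which rounds to -0.47
d₂ = -0.4718 − 0.4585 = -0.9304 which rounds to -0.93
exp(−rT) = exp(−0.006·2.5) = 0.9851
N(−d₂) = N(0.93) = 0.8238;  N(−d₁) = N(0.47) = 0.6808
P = 280·0.9851·0.8238 − 200·0.6808 = 227.2271 − 136.1600 = 91.0671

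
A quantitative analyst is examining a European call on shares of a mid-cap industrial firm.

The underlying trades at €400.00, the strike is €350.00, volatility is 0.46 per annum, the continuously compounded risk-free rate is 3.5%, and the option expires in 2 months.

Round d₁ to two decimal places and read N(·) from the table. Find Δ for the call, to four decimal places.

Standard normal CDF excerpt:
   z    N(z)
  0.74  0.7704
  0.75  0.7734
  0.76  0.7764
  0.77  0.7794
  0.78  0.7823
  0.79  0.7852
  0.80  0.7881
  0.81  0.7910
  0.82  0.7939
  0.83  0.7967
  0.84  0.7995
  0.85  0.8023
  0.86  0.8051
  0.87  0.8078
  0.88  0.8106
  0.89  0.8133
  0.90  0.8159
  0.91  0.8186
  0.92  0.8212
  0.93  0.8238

0.7995

σ√T = 0.46 × 0.4082 = 0.1878
ln(S/K) + (r + σ²/2)T = ln(400/350) + (0.035 + 0.46²/2)·0.1667 = 0.1335 + 0.0235 = 0.1570
d₁ = 0.1570 / 0.1878 = 0.8360 which rounds to 0.84
N(d₁) = N(0.84) = 0.7995
Δ_call = N(d₁) = 0.7995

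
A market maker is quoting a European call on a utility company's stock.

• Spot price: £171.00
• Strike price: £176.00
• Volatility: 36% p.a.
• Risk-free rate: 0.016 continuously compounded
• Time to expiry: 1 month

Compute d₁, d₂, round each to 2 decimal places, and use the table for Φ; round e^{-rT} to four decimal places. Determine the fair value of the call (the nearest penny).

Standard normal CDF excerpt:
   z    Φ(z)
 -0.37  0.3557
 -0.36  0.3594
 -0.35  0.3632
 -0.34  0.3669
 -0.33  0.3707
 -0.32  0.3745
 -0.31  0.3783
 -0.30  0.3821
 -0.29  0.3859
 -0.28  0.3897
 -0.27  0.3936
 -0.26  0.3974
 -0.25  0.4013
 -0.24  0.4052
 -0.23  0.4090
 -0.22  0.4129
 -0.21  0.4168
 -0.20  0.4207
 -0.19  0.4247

£5.45

σ√T = 0.36 × 0.2887 = 0.1039
d₁ = [ln(171/176) + (0.016 + 0.36²/2)·0.08333] / 0.1039 = [-0.0288 + 0.0067] / 0.1039 = -0.2125 ≈ -0.21
d₂ = d₁ − σ√T = -0.2125 − 0.1039 = -0.3165 ≈ -0.32
exp(−rT) = exp(−0.016·0.08333) = 0.9987
N(d₁) = N(-0.21) = 0.4168;  N(d₂) = N(-0.32) = 0.3745
C = 171·0.4168 − 176·0.9987·0.3745 = 71.2728 − 65.8263 = 5.4465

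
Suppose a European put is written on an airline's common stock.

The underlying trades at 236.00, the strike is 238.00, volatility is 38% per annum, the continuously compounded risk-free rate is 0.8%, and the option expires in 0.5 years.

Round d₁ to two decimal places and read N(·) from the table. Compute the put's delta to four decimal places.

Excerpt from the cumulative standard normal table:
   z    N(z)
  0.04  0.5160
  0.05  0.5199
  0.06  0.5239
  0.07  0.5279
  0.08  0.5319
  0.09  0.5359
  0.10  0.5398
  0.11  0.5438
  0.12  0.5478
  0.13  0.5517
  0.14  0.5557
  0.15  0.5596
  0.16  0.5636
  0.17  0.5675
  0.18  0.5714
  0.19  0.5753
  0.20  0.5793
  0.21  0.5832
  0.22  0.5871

σ√T = 0.38 × 0.7071 = 0.2687
d₁ = [ln(236/238) + (0.008 + 0.38²/2)·0.5] / 0.2687 = [-0.0084 + 0.0401] / 0.2687 = 0.1178 ⇒ 0.12
N(d₁) = N(0.12) = 0.5478
Δ_put = N(d₁) − 1 = 0.5478 − 1 = -0.4522

-0.4522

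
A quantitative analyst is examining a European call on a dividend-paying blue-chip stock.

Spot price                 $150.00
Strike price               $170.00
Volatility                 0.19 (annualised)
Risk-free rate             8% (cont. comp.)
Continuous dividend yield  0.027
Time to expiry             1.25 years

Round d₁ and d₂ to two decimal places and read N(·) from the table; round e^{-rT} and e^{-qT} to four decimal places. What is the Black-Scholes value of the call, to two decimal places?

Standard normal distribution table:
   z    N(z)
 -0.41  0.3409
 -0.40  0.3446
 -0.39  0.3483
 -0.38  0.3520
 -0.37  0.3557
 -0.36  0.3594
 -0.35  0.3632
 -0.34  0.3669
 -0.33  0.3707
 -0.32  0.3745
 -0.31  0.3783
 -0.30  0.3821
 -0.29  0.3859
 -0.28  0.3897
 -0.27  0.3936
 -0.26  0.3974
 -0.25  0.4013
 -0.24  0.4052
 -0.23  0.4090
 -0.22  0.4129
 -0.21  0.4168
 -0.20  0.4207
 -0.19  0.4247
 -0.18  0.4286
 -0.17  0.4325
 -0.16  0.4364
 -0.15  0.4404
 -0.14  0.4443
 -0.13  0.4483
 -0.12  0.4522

T = 1.25;  σ√T = 0.2124
ln(S/K) + (r − q + σ²/2)T = ln(150/170) + (0.08 − 0.027 + 0.19²/2)·1.25 = -0.1252 + 0.0888 = -0.0364
d₁ = -0.0364 / 0.2124 = -0.1711 ≈ -0.17
d₂ = d₁ − σ√T = -0.1711 − 0.2124 = -0.3835 ≈ -0.38
exp(−qT) = exp(−0.027·1.25) = 0.9668;  exp(−rT) = exp(−0.08·1.25) = 0.9048
N(d₁) = N(-0.17) = 0.4325;  N(d₂) = N(-0.38) = 0.3520
C = 150·0.9668·0.4325 − 170·0.9048·0.3520 = 62.7212 − 54.1432 = 8.5779

$8.58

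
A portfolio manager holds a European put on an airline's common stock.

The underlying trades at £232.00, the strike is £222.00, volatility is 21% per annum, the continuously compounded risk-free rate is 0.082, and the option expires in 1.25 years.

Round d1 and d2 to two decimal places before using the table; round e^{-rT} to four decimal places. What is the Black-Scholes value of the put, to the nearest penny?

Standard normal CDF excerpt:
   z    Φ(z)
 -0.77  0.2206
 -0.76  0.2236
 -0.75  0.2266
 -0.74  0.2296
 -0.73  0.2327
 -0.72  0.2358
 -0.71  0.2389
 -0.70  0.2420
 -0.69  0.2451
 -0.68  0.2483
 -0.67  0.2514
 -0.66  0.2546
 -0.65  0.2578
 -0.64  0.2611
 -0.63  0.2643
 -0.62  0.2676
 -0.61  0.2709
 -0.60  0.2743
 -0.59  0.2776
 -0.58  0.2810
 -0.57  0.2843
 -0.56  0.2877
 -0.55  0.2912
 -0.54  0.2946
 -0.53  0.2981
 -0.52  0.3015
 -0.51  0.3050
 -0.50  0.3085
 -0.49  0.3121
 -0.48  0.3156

£7.85

σ√T = 0.21 × 1.1180 = 0.2348
ln(S/K) + (r + σ²/2)T = ln(232/222) + (0.082 + 0.21²/2)·1.25 = 0.0441 + 0.1301 = 0.1741
d₁ = 0.1741 / 0.2348 = 0.7416 ≈ 0.74
d₂ = d₁ − σ√T = 0.7416 − 0.2348 = 0.5068 ≈ 0.51
e^(−rT) = e^(−0.082·1.25) = 0.9026
P = 222·0.9026·N(-0.51) − 232·N(-0.74) = 222·0.9026·0.3050 − 232·0.2296 = 61.1150 − 53.2672 = 7.8478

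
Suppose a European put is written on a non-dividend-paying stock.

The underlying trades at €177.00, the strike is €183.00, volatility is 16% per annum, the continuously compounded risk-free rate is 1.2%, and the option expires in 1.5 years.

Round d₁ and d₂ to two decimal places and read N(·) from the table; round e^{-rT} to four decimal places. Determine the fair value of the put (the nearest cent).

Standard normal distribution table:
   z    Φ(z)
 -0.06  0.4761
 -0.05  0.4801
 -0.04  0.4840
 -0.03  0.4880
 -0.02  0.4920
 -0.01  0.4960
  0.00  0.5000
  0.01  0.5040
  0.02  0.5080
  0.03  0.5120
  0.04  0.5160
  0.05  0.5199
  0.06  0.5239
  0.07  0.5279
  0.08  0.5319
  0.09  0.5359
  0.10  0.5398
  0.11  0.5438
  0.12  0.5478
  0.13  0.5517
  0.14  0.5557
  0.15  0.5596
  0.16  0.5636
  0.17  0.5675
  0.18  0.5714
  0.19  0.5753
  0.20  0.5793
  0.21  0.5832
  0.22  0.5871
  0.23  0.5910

T = 1.5;  σ√T = 0.1960
d₁ = [ln(177/183) + (0.012 + 0.16²/2)·1.5] / 0.1960 = [-0.0333 + 0.0372] / 0.1960 = 0.0197 ≈ 0.02
d₂ = d₁ − σ√T = 0.0197 − 0.1960 = -0.1762 ≈ -0.18
e^(−rT) = e^(−0.012·1.5) = 0.9822
N(−d₂) = N(0.18) = 0.5714;  N(−d₁) = N(-0.02) = 0.4920
P = 183·0.9822·0.5714 − 177·0.4920 = 102.7049 − 87.0840 = 15.6209

€15.62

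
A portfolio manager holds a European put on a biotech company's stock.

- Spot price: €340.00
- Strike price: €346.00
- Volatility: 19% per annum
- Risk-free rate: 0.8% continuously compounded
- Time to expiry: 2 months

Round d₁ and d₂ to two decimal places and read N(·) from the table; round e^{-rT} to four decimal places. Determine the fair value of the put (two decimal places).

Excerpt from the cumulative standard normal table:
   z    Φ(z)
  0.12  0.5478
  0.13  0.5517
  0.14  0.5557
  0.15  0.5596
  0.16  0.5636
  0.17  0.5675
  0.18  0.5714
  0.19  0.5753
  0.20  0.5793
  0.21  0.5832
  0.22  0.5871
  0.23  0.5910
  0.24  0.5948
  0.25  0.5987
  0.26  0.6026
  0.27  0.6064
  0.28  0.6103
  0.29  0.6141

σ√T = 0.19·√0.1667 = 0.0776
d₁ = [ln(340/346) + (0.008 + ½·0.19²)·0.1667] / (σ√T) = (-0.0175 + 0.0043) / 0.0776 = -0.1695 → -0.17
d₂ = -0.1695 − 0.0776 = -0.2471 → -0.25
exp(−rT) = exp(−0.008·0.1667) = 0.9987
P = 346·0.9987·N(0.25) − 340·N(0.17) = 346·0.9987·0.5987 − 340·0.5675 = 206.8809 − 192.9500 = 13.9309

€13.93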